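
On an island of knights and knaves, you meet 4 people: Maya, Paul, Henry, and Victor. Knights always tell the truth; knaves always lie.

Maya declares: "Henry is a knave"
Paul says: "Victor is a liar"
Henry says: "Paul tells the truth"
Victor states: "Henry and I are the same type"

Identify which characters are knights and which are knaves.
Maya is a knave.
Paul is a knight.
Henry is a knight.
Victor is a knave.

Verification:
- Maya (knave) says "Henry is a knave" - this is FALSE (a lie) because Henry is a knight.
- Paul (knight) says "Victor is a liar" - this is TRUE because Victor is a knave.
- Henry (knight) says "Paul tells the truth" - this is TRUE because Paul is a knight.
- Victor (knave) says "Henry and I are the same type" - this is FALSE (a lie) because Victor is a knave and Henry is a knight.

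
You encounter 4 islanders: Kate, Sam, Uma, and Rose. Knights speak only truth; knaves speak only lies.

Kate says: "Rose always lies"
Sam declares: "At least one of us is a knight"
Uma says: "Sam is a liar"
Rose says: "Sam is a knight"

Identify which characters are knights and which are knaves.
Kate is a knave.
Sam is a knight.
Uma is a knave.
Rose is a knight.

Verification:
- Kate (knave) says "Rose always lies" - this is FALSE (a lie) because Rose is a knight.
- Sam (knight) says "At least one of us is a knight" - this is TRUE because Sam and Rose are knights.
- Uma (knave) says "Sam is a liar" - this is FALSE (a lie) because Sam is a knight.
- Rose (knight) says "Sam is a knight" - this is TRUE because Sam is a knight.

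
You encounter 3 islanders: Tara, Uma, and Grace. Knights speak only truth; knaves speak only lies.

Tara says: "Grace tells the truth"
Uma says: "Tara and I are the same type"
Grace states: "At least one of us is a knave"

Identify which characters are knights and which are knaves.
Tara is a knight.
Uma is a knave.
Grace is a knight.

Verification:
- Tara (knight) says "Grace tells the truth" - this is TRUE because Grace is a knight.
- Uma (knave) says "Tara and I are the same type" - this is FALSE (a lie) because Uma is a knave and Tara is a knight.
- Grace (knight) says "At least one of us is a knave" - this is TRUE because Uma is a knave.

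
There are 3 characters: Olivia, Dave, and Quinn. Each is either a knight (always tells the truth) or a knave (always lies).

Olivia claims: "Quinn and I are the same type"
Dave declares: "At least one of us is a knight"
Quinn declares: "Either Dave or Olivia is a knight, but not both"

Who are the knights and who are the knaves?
Olivia is a knave.
Dave is a knight.
Quinn is a knight.

Verification:
- Olivia (knave) says "Quinn and I are the same type" - this is FALSE (a lie) because Olivia is a knave and Quinn is a knight.
- Dave (knight) says "At least one of us is a knight" - this is TRUE because Dave and Quinn are knights.
- Quinn (knight) says "Either Dave or Olivia is a knight, but not both" - this is TRUE because Dave is a knight and Olivia is a knave.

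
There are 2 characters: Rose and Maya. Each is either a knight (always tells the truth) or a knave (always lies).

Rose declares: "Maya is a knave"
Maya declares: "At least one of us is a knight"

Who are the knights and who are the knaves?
Rose is a knave.
Maya is a knight.

Verification:
- Rose (knave) says "Maya is a knave" - this is FALSE (a lie) because Maya is a knight.
- Maya (knight) says "At least one of us is a knight" - this is TRUE because Maya is a knight.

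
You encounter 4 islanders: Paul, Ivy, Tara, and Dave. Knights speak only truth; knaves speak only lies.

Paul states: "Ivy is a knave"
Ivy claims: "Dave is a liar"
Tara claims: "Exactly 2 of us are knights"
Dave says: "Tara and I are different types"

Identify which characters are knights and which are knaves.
Paul is a knave.
Ivy is a knight.
Tara is a knave.
Dave is a knave.

Verification:
- Paul (knave) says "Ivy is a knave" - this is FALSE (a lie) because Ivy is a knight.
- Ivy (knight) says "Dave is a liar" - this is TRUE because Dave is a knave.
- Tara (knave) says "Exactly 2 of us are knights" - this is FALSE (a lie) because there are 1 knights.
- Dave (knave) says "Tara and I are different types" - this is FALSE (a lie) because Dave is a knave and Tara is a knave.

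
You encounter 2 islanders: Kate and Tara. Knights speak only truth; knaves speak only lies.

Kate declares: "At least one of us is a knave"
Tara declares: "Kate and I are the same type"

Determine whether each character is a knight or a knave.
Kate is a knight.
Tara is a knave.

Verification:
- Kate (knight) says "At least one of us is a knave" - this is TRUE because Tara is a knave.
- Tara (knave) says "Kate and I are the same type" - this is FALSE (a lie) because Tara is a knave and Kate is a knight.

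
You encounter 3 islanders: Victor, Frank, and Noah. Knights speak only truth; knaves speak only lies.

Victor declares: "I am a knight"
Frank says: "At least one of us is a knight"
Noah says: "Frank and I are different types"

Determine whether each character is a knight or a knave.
Victor is a knave.
Frank is a knave.
Noah is a knave.

Verification:
- Victor (knave) says "I am a knight" - this is FALSE (a lie) because Victor is a knave.
- Frank (knave) says "At least one of us is a knight" - this is FALSE (a lie) because no one is a knight.
- Noah (knave) says "Frank and I are different types" - this is FALSE (a lie) because Noah is a knave and Frank is a knave.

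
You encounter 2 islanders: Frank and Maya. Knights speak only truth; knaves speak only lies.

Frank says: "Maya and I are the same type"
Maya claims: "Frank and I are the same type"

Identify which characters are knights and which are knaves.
Frank is a knight.
Maya is a knight.

Verification:
- Frank (knight) says "Maya and I are the same type" - this is TRUE because Frank is a knight and Maya is a knight.
- Maya (knight) says "Frank and I are the same type" - this is TRUE because Maya is a knight and Frank is a knight.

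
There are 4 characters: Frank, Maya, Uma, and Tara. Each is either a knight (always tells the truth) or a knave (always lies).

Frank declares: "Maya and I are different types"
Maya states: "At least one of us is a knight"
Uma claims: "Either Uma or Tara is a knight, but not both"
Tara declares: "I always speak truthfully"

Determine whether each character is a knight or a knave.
Frank is a knave.
Maya is a knave.
Uma is a knave.
Tara is a knave.

Verification:
- Frank (knave) says "Maya and I are different types" - this is FALSE (a lie) because Frank is a knave and Maya is a knave.
- Maya (knave) says "At least one of us is a knight" - this is FALSE (a lie) because no one is a knight.
- Uma (knave) says "Either Uma or Tara is a knight, but not both" - this is FALSE (a lie) because Uma is a knave and Tara is a knave.
- Tara (knave) says "I always speak truthfully" - this is FALSE (a lie) because Tara is a knave.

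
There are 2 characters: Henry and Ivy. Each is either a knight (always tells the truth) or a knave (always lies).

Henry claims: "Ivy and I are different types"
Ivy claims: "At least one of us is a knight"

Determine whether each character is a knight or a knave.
Henry is a knave.
Ivy is a knave.

Verification:
- Henry (knave) says "Ivy and I are different types" - this is FALSE (a lie) because Henry is a knave and Ivy is a knave.
- Ivy (knave) says "At least one of us is a knight" - this is FALSE (a lie) because no one is a knight.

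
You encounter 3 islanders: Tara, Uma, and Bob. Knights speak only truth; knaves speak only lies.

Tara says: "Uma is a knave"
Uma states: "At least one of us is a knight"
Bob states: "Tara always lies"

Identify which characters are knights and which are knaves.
Tara is a knave.
Uma is a knight.
Bob is a knight.

Verification:
- Tara (knave) says "Uma is a knave" - this is FALSE (a lie) because Uma is a knight.
- Uma (knight) says "At least one of us is a knight" - this is TRUE because Uma and Bob are knights.
- Bob (knight) says "Tara always lies" - this is TRUE because Tara is a knave.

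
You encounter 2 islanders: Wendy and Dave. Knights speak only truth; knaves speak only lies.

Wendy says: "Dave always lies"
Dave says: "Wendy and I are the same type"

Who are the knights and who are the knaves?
Wendy is a knight.
Dave is a knave.

Verification:
- Wendy (knight) says "Dave always lies" - this is TRUE because Dave is a knave.
- Dave (knave) says "Wendy and I are the same type" - this is FALSE (a lie) because Dave is a knave and Wendy is a knight.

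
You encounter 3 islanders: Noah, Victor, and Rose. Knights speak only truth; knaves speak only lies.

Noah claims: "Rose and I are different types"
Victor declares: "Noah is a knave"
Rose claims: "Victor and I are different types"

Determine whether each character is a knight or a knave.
Noah is a knight.
Victor is a knave.
Rose is a knave.

Verification:
- Noah (knight) says "Rose and I are different types" - this is TRUE because Noah is a knight and Rose is a knave.
- Victor (knave) says "Noah is a knave" - this is FALSE (a lie) because Noah is a knight.
- Rose (knave) says "Victor and I are different types" - this is FALSE (a lie) because Rose is a knave and Victor is a knave.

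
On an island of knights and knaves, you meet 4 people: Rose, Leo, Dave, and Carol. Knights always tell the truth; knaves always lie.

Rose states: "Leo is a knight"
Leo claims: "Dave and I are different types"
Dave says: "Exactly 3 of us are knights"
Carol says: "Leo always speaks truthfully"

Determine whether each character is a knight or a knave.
Rose is a knave.
Leo is a knave.
Dave is a knave.
Carol is a knave.

Verification:
- Rose (knave) says "Leo is a knight" - this is FALSE (a lie) because Leo is a knave.
- Leo (knave) says "Dave and I are different types" - this is FALSE (a lie) because Leo is a knave and Dave is a knave.
- Dave (knave) says "Exactly 3 of us are knights" - this is FALSE (a lie) because there are 0 knights.
- Carol (knave) says "Leo always speaks truthfully" - this is FALSE (a lie) because Leo is a knave.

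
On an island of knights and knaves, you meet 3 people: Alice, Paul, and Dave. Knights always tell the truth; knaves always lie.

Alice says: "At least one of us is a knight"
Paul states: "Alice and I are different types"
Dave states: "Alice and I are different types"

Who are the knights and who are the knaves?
Alice is a knave.
Paul is a knave.
Dave is a knave.

Verification:
- Alice (knave) says "At least one of us is a knight" - this is FALSE (a lie) because no one is a knight.
- Paul (knave) says "Alice and I are different types" - this is FALSE (a lie) because Paul is a knave and Alice is a knave.
- Dave (knave) says "Alice and I are different types" - this is FALSE (a lie) because Dave is a knave and Alice is a knave.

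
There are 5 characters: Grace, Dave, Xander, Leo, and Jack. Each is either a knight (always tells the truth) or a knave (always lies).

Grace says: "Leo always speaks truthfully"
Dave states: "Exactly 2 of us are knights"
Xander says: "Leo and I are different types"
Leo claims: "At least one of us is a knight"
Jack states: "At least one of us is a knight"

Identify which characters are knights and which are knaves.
Grace is a knave.
Dave is a knave.
Xander is a knave.
Leo is a knave.
Jack is a knave.

Verification:
- Grace (knave) says "Leo always speaks truthfully" - this is FALSE (a lie) because Leo is a knave.
- Dave (knave) says "Exactly 2 of us are knights" - this is FALSE (a lie) because there are 0 knights.
- Xander (knave) says "Leo and I are different types" - this is FALSE (a lie) because Xander is a knave and Leo is a knave.
- Leo (knave) says "At least one of us is a knight" - this is FALSE (a lie) because no one is a knight.
- Jack (knave) says "At least one of us is a knight" - this is FALSE (a lie) because no one is a knight.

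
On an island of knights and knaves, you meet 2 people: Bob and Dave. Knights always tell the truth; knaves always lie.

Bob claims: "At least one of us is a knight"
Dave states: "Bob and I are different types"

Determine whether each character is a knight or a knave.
Bob is a knave.
Dave is a knave.

Verification:
- Bob (knave) says "At least one of us is a knight" - this is FALSE (a lie) because no one is a knight.
- Dave (knave) says "Bob and I are different types" - this is FALSE (a lie) because Dave is a knave and Bob is a knave.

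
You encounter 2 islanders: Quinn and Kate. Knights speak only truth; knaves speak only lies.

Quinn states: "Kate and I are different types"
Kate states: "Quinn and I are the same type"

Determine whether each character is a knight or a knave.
Quinn is a knight.
Kate is a knave.

Verification:
- Quinn (knight) says "Kate and I are different types" - this is TRUE because Quinn is a knight and Kate is a knave.
- Kate (knave) says "Quinn and I are the same type" - this is FALSE (a lie) because Kate is a knave and Quinn is a knight.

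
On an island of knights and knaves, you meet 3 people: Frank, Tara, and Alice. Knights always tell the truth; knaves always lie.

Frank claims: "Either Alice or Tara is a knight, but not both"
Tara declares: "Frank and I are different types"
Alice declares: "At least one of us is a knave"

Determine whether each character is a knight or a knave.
Frank is a knave.
Tara is a knight.
Alice is a knight.

Verification:
- Frank (knave) says "Either Alice or Tara is a knight, but not both" - this is FALSE (a lie) because Alice is a knight and Tara is a knight.
- Tara (knight) says "Frank and I are different types" - this is TRUE because Tara is a knight and Frank is a knave.
- Alice (knight) says "At least one of us is a knave" - this is TRUE because Frank is a knave.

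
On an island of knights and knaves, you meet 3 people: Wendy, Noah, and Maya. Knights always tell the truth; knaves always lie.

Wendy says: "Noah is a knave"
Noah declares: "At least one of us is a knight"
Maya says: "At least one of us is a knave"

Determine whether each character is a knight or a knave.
Wendy is a knave.
Noah is a knight.
Maya is a knight.

Verification:
- Wendy (knave) says "Noah is a knave" - this is FALSE (a lie) because Noah is a knight.
- Noah (knight) says "At least one of us is a knight" - this is TRUE because Noah and Maya are knights.
- Maya (knight) says "At least one of us is a knave" - this is TRUE because Wendy is a knave.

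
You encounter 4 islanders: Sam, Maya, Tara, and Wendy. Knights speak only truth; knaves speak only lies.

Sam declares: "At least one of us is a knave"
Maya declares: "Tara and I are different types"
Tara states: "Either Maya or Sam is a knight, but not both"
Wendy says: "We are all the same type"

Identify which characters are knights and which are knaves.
Sam is a knight.
Maya is a knight.
Tara is a knave.
Wendy is a knave.

Verification:
- Sam (knight) says "At least one of us is a knave" - this is TRUE because Tara and Wendy are knaves.
- Maya (knight) says "Tara and I are different types" - this is TRUE because Maya is a knight and Tara is a knave.
- Tara (knave) says "Either Maya or Sam is a knight, but not both" - this is FALSE (a lie) because Maya is a knight and Sam is a knight.
- Wendy (knave) says "We are all the same type" - this is FALSE (a lie) because Sam and Maya are knights and Tara and Wendy are knaves.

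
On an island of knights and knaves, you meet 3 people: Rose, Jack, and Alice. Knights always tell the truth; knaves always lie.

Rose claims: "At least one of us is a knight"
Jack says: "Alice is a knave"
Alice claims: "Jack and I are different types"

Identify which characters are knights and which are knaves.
Rose is a knight.
Jack is a knave.
Alice is a knight.

Verification:
- Rose (knight) says "At least one of us is a knight" - this is TRUE because Rose and Alice are knights.
- Jack (knave) says "Alice is a knave" - this is FALSE (a lie) because Alice is a knight.
- Alice (knight) says "Jack and I are different types" - this is TRUE because Alice is a knight and Jack is a knave.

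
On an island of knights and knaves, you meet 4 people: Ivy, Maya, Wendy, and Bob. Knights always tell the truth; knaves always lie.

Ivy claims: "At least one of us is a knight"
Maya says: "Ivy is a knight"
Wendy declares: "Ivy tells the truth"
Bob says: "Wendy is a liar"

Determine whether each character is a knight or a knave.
Ivy is a knight.
Maya is a knight.
Wendy is a knight.
Bob is a knave.

Verification:
- Ivy (knight) says "At least one of us is a knight" - this is TRUE because Ivy, Maya, and Wendy are knights.
- Maya (knight) says "Ivy is a knight" - this is TRUE because Ivy is a knight.
- Wendy (knight) says "Ivy tells the truth" - this is TRUE because Ivy is a knight.
- Bob (knave) says "Wendy is a liar" - this is FALSE (a lie) because Wendy is a knight.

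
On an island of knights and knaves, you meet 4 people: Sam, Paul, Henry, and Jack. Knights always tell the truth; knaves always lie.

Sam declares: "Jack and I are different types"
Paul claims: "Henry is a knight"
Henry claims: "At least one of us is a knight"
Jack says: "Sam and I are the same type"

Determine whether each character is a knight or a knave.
Sam is a knight.
Paul is a knight.
Henry is a knight.
Jack is a knave.

Verification:
- Sam (knight) says "Jack and I are different types" - this is TRUE because Sam is a knight and Jack is a knave.
- Paul (knight) says "Henry is a knight" - this is TRUE because Henry is a knight.
- Henry (knight) says "At least one of us is a knight" - this is TRUE because Sam, Paul, and Henry are knights.
- Jack (knave) says "Sam and I are the same type" - this is FALSE (a lie) because Jack is a knave and Sam is a knight.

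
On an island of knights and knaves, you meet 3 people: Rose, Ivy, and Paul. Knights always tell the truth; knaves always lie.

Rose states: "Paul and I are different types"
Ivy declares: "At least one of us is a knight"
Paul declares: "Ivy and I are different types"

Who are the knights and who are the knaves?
Rose is a knave.
Ivy is a knave.
Paul is a knave.

Verification:
- Rose (knave) says "Paul and I are different types" - this is FALSE (a lie) because Rose is a knave and Paul is a knave.
- Ivy (knave) says "At least one of us is a knight" - this is FALSE (a lie) because no one is a knight.
- Paul (knave) says "Ivy and I are different types" - this is FALSE (a lie) because Paul is a knave and Ivy is a knave.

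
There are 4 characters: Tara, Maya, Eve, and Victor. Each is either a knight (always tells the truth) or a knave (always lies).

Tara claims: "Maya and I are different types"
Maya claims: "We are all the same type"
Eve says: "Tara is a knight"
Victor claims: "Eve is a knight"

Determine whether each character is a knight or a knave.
Tara is a knight.
Maya is a knave.
Eve is a knight.
Victor is a knight.

Verification:
- Tara (knight) says "Maya and I are different types" - this is TRUE because Tara is a knight and Maya is a knave.
- Maya (knave) says "We are all the same type" - this is FALSE (a lie) because Tara, Eve, and Victor are knights and Maya is a knave.
- Eve (knight) says "Tara is a knight" - this is TRUE because Tara is a knight.
- Victor (knight) says "Eve is a knight" - this is TRUE because Eve is a knight.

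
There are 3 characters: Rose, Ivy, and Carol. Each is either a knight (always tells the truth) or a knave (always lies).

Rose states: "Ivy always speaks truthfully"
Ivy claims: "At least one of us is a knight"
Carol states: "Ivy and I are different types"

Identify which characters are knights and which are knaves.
Rose is a knave.
Ivy is a knave.
Carol is a knave.

Verification:
- Rose (knave) says "Ivy always speaks truthfully" - this is FALSE (a lie) because Ivy is a knave.
- Ivy (knave) says "At least one of us is a knight" - this is FALSE (a lie) because no one is a knight.
- Carol (knave) says "Ivy and I are different types" - this is FALSE (a lie) because Carol is a knave and Ivy is a knave.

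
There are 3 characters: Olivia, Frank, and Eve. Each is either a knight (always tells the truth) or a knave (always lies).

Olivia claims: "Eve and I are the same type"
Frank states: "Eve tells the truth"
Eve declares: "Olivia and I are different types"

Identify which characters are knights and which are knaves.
Olivia is a knave.
Frank is a knight.
Eve is a knight.

Verification:
- Olivia (knave) says "Eve and I are the same type" - this is FALSE (a lie) because Olivia is a knave and Eve is a knight.
- Frank (knight) says "Eve tells the truth" - this is TRUE because Eve is a knight.
- Eve (knight) says "Olivia and I are different types" - this is TRUE because Eve is a knight and Olivia is a knave.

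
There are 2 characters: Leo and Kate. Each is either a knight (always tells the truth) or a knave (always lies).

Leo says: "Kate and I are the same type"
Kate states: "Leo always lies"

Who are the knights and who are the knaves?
Leo is a knave.
Kate is a knight.

Verification:
- Leo (knave) says "Kate and I are the same type" - this is FALSE (a lie) because Leo is a knave and Kate is a knight.
- Kate (knight) says "Leo always lies" - this is TRUE because Leo is a knave.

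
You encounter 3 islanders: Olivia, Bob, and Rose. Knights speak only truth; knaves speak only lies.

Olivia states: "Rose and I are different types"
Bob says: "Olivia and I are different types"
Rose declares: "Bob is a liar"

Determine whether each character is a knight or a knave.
Olivia is a knave.
Bob is a knight.
Rose is a knave.

Verification:
- Olivia (knave) says "Rose and I are different types" - this is FALSE (a lie) because Olivia is a knave and Rose is a knave.
- Bob (knight) says "Olivia and I are different types" - this is TRUE because Bob is a knight and Olivia is a knave.
- Rose (knave) says "Bob is a liar" - this is FALSE (a lie) because Bob is a knight.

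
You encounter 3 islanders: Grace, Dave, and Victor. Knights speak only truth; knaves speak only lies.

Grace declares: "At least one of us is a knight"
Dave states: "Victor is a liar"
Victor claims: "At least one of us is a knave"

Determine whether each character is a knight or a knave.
Grace is a knight.
Dave is a knave.
Victor is a knight.

Verification:
- Grace (knight) says "At least one of us is a knight" - this is TRUE because Grace and Victor are knights.
- Dave (knave) says "Victor is a liar" - this is FALSE (a lie) because Victor is a knight.
- Victor (knight) says "At least one of us is a knave" - this is TRUE because Dave is a knave.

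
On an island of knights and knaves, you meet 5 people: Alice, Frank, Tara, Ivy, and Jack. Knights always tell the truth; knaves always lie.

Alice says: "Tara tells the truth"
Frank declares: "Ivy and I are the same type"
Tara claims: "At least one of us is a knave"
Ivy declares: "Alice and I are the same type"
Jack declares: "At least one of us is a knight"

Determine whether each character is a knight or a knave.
Alice is a knight.
Frank is a knave.
Tara is a knight.
Ivy is a knight.
Jack is a knight.

Verification:
- Alice (knight) says "Tara tells the truth" - this is TRUE because Tara is a knight.
- Frank (knave) says "Ivy and I are the same type" - this is FALSE (a lie) because Frank is a knave and Ivy is a knight.
- Tara (knight) says "At least one of us is a knave" - this is TRUE because Frank is a knave.
- Ivy (knight) says "Alice and I are the same type" - this is TRUE because Ivy is a knight and Alice is a knight.
- Jack (knight) says "At least one of us is a knight" - this is TRUE because Alice, Tara, Ivy, and Jack are knights.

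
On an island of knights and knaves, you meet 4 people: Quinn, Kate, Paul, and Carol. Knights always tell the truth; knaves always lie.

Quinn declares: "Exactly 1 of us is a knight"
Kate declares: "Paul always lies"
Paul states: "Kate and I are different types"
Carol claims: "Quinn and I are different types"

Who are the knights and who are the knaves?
Quinn is a knave.
Kate is a knave.
Paul is a knight.
Carol is a knight.

Verification:
- Quinn (knave) says "Exactly 1 of us is a knight" - this is FALSE (a lie) because there are 2 knights.
- Kate (knave) says "Paul always lies" - this is FALSE (a lie) because Paul is a knight.
- Paul (knight) says "Kate and I are different types" - this is TRUE because Paul is a knight and Kate is a knave.
- Carol (knight) says "Quinn and I are different types" - this is TRUE because Carol is a knight and Quinn is a knave.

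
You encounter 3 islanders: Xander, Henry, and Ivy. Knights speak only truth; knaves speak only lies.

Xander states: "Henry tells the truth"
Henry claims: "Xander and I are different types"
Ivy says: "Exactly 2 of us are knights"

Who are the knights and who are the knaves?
Xander is a knave.
Henry is a knave.
Ivy is a knave.

Verification:
- Xander (knave) says "Henry tells the truth" - this is FALSE (a lie) because Henry is a knave.
- Henry (knave) says "Xander and I are different types" - this is FALSE (a lie) because Henry is a knave and Xander is a knave.
- Ivy (knave) says "Exactly 2 of us are knights" - this is FALSE (a lie) because there are 0 knights.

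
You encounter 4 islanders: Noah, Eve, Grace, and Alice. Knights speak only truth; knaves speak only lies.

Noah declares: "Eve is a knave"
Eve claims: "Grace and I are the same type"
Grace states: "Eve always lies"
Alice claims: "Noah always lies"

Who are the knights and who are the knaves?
Noah is a knight.
Eve is a knave.
Grace is a knight.
Alice is a knave.

Verification:
- Noah (knight) says "Eve is a knave" - this is TRUE because Eve is a knave.
- Eve (knave) says "Grace and I are the same type" - this is FALSE (a lie) because Eve is a knave and Grace is a knight.
- Grace (knight) says "Eve always lies" - this is TRUE because Eve is a knave.
- Alice (knave) says "Noah always lies" - this is FALSE (a lie) because Noah is a knight.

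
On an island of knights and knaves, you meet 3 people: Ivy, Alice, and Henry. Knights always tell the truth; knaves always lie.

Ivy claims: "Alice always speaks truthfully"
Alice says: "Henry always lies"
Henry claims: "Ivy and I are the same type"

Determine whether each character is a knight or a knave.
Ivy is a knight.
Alice is a knight.
Henry is a knave.

Verification:
- Ivy (knight) says "Alice always speaks truthfully" - this is TRUE because Alice is a knight.
- Alice (knight) says "Henry always lies" - this is TRUE because Henry is a knave.
- Henry (knave) says "Ivy and I are the same type" - this is FALSE (a lie) because Henry is a knave and Ivy is a knight.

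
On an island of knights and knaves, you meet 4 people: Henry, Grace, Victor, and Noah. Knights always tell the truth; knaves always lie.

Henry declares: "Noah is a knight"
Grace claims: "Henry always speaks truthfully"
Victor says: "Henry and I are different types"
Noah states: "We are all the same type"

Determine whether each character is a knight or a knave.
Henry is a knave.
Grace is a knave.
Victor is a knight.
Noah is a knave.

Verification:
- Henry (knave) says "Noah is a knight" - this is FALSE (a lie) because Noah is a knave.
- Grace (knave) says "Henry always speaks truthfully" - this is FALSE (a lie) because Henry is a knave.
- Victor (knight) says "Henry and I are different types" - this is TRUE because Victor is a knight and Henry is a knave.
- Noah (knave) says "We are all the same type" - this is FALSE (a lie) because Victor is a knight and Henry, Grace, and Noah are knaves.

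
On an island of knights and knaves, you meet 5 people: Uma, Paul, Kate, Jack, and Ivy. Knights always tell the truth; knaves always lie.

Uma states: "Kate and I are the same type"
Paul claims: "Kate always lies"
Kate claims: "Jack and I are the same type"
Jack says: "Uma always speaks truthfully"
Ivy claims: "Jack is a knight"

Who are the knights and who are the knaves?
Uma is a knight.
Paul is a knave.
Kate is a knight.
Jack is a knight.
Ivy is a knight.

Verification:
- Uma (knight) says "Kate and I are the same type" - this is TRUE because Uma is a knight and Kate is a knight.
- Paul (knave) says "Kate always lies" - this is FALSE (a lie) because Kate is a knight.
- Kate (knight) says "Jack and I are the same type" - this is TRUE because Kate is a knight and Jack is a knight.
- Jack (knight) says "Uma always speaks truthfully" - this is TRUE because Uma is a knight.
- Ivy (knight) says "Jack is a knight" - this is TRUE because Jack is a knight.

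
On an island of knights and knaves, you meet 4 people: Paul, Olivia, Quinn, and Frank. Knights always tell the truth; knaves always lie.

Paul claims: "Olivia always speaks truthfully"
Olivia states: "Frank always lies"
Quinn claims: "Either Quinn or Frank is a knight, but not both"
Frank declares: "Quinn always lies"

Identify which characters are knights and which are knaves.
Paul is a knight.
Olivia is a knight.
Quinn is a knight.
Frank is a knave.

Verification:
- Paul (knight) says "Olivia always speaks truthfully" - this is TRUE because Olivia is a knight.
- Olivia (knight) says "Frank always lies" - this is TRUE because Frank is a knave.
- Quinn (knight) says "Either Quinn or Frank is a knight, but not both" - this is TRUE because Quinn is a knight and Frank is a knave.
- Frank (knave) says "Quinn always lies" - this is FALSE (a lie) because Quinn is a knight.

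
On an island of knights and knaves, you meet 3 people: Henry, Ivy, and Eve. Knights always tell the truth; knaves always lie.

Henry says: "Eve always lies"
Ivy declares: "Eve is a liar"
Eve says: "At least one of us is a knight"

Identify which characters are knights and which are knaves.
Henry is a knave.
Ivy is a knave.
Eve is a knight.

Verification:
- Henry (knave) says "Eve always lies" - this is FALSE (a lie) because Eve is a knight.
- Ivy (knave) says "Eve is a liar" - this is FALSE (a lie) because Eve is a knight.
- Eve (knight) says "At least one of us is a knight" - this is TRUE because Eve is a knight.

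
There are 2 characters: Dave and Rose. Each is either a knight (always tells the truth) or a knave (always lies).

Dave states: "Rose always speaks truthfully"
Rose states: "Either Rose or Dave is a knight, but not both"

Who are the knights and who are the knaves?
Dave is a knave.
Rose is a knave.

Verification:
- Dave (knave) says "Rose always speaks truthfully" - this is FALSE (a lie) because Rose is a knave.
- Rose (knave) says "Either Rose or Dave is a knight, but not both" - this is FALSE (a lie) because Rose is a knave and Dave is a knave.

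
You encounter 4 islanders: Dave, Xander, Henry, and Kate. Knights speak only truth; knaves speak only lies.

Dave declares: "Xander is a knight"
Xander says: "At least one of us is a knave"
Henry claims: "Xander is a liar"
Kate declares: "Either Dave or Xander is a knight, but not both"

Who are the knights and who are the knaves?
Dave is a knight.
Xander is a knight.
Henry is a knave.
Kate is a knave.

Verification:
- Dave (knight) says "Xander is a knight" - this is TRUE because Xander is a knight.
- Xander (knight) says "At least one of us is a knave" - this is TRUE because Henry and Kate are knaves.
- Henry (knave) says "Xander is a liar" - this is FALSE (a lie) because Xander is a knight.
- Kate (knave) says "Either Dave or Xander is a knight, but not both" - this is FALSE (a lie) because Dave is a knight and Xander is a knight.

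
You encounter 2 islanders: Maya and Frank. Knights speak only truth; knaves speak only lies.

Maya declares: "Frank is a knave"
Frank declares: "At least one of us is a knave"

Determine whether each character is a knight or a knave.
Maya is a knave.
Frank is a knight.

Verification:
- Maya (knave) says "Frank is a knave" - this is FALSE (a lie) because Frank is a knight.
- Frank (knight) says "At least one of us is a knave" - this is TRUE because Maya is a knave.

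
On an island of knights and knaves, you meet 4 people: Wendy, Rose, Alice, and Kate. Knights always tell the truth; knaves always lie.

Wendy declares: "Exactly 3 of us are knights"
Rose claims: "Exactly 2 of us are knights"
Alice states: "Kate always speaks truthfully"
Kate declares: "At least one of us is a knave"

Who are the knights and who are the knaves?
Wendy is a knight.
Rose is a knave.
Alice is a knight.
Kate is a knight.

Verification:
- Wendy (knight) says "Exactly 3 of us are knights" - this is TRUE because there are 3 knights.
- Rose (knave) says "Exactly 2 of us are knights" - this is FALSE (a lie) because there are 3 knights.
- Alice (knight) says "Kate always speaks truthfully" - this is TRUE because Kate is a knight.
- Kate (knight) says "At least one of us is a knave" - this is TRUE because Rose is a knave.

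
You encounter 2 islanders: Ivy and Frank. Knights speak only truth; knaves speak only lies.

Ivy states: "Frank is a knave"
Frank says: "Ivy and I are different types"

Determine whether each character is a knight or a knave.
Ivy is a knave.
Frank is a knight.

Verification:
- Ivy (knave) says "Frank is a knave" - this is FALSE (a lie) because Frank is a knight.
- Frank (knight) says "Ivy and I are different types" - this is TRUE because Frank is a knight and Ivy is a knave.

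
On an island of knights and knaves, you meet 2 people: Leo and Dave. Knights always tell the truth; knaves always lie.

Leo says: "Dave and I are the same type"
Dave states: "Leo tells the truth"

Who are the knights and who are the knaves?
Leo is a knight.
Dave is a knight.

Verification:
- Leo (knight) says "Dave and I are the same type" - this is TRUE because Leo is a knight and Dave is a knight.
- Dave (knight) says "Leo tells the truth" - this is TRUE because Leo is a knight.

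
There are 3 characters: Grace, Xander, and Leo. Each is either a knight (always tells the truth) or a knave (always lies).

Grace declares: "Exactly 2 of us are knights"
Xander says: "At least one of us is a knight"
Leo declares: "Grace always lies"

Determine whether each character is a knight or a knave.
Grace is a knight.
Xander is a knight.
Leo is a knave.

Verification:
- Grace (knight) says "Exactly 2 of us are knights" - this is TRUE because there are 2 knights.
- Xander (knight) says "At least one of us is a knight" - this is TRUE because Grace and Xander are knights.
- Leo (knave) says "Grace always lies" - this is FALSE (a lie) because Grace is a knight.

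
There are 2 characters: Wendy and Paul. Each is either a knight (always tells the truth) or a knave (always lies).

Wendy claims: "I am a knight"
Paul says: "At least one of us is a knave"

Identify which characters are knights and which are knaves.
Wendy is a knave.
Paul is a knight.

Verification:
- Wendy (knave) says "I am a knight" - this is FALSE (a lie) because Wendy is a knave.
- Paul (knight) says "At least one of us is a knave" - this is TRUE because Wendy is a knave.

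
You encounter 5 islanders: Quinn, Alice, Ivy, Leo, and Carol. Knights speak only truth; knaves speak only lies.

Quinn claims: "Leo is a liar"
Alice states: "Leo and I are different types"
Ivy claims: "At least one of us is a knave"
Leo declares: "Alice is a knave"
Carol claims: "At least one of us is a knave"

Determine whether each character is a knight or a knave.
Quinn is a knight.
Alice is a knight.
Ivy is a knight.
Leo is a knave.
Carol is a knight.

Verification:
- Quinn (knight) says "Leo is a liar" - this is TRUE because Leo is a knave.
- Alice (knight) says "Leo and I are different types" - this is TRUE because Alice is a knight and Leo is a knave.
- Ivy (knight) says "At least one of us is a knave" - this is TRUE because Leo is a knave.
- Leo (knave) says "Alice is a knave" - this is FALSE (a lie) because Alice is a knight.
- Carol (knight) says "At least one of us is a knave" - this is TRUE because Leo is a knave.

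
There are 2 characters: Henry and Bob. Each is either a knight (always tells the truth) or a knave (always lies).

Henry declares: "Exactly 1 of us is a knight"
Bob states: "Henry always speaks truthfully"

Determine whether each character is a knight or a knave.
Henry is a knave.
Bob is a knave.

Verification:
- Henry (knave) says "Exactly 1 of us is a knight" - this is FALSE (a lie) because there are 0 knights.
- Bob (knave) says "Henry always speaks truthfully" - this is FALSE (a lie) because Henry is a knave.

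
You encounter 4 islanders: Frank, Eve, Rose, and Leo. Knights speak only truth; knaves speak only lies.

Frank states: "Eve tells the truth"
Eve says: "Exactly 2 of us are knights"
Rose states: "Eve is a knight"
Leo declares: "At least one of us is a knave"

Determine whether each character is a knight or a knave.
Frank is a knave.
Eve is a knave.
Rose is a knave.
Leo is a knight.

Verification:
- Frank (knave) says "Eve tells the truth" - this is FALSE (a lie) because Eve is a knave.
- Eve (knave) says "Exactly 2 of us are knights" - this is FALSE (a lie) because there are 1 knights.
- Rose (knave) says "Eve is a knight" - this is FALSE (a lie) because Eve is a knave.
- Leo (knight) says "At least one of us is a knave" - this is TRUE because Frank, Eve, and Rose are knaves.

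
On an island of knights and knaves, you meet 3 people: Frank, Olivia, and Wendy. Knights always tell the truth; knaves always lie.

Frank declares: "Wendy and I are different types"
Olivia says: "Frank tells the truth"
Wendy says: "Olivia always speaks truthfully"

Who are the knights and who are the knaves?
Frank is a knave.
Olivia is a knave.
Wendy is a knave.

Verification:
- Frank (knave) says "Wendy and I are different types" - this is FALSE (a lie) because Frank is a knave and Wendy is a knave.
- Olivia (knave) says "Frank tells the truth" - this is FALSE (a lie) because Frank is a knave.
- Wendy (knave) says "Olivia always speaks truthfully" - this is FALSE (a lie) because Olivia is a knave.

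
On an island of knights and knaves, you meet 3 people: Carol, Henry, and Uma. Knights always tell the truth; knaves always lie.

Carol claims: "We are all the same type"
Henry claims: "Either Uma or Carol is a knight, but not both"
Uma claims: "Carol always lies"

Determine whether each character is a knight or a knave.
Carol is a knave.
Henry is a knight.
Uma is a knight.

Verification:
- Carol (knave) says "We are all the same type" - this is FALSE (a lie) because Henry and Uma are knights and Carol is a knave.
- Henry (knight) says "Either Uma or Carol is a knight, but not both" - this is TRUE because Uma is a knight and Carol is a knave.
- Uma (knight) says "Carol always lies" - this is TRUE because Carol is a knave.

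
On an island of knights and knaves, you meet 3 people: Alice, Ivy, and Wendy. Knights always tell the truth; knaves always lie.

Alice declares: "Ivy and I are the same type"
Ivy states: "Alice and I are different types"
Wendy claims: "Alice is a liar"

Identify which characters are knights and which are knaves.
Alice is a knave.
Ivy is a knight.
Wendy is a knight.

Verification:
- Alice (knave) says "Ivy and I are the same type" - this is FALSE (a lie) because Alice is a knave and Ivy is a knight.
- Ivy (knight) says "Alice and I are different types" - this is TRUE because Ivy is a knight and Alice is a knave.
- Wendy (knight) says "Alice is a liar" - this is TRUE because Alice is a knave.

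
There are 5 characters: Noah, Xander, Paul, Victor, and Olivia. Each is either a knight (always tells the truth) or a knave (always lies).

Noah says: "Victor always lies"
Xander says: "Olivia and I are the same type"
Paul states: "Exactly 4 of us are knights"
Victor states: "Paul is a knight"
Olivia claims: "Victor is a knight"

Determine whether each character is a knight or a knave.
Noah is a knave.
Xander is a knight.
Paul is a knight.
Victor is a knight.
Olivia is a knight.

Verification:
- Noah (knave) says "Victor always lies" - this is FALSE (a lie) because Victor is a knight.
- Xander (knight) says "Olivia and I are the same type" - this is TRUE because Xander is a knight and Olivia is a knight.
- Paul (knight) says "Exactly 4 of us are knights" - this is TRUE because there are 4 knights.
- Victor (knight) says "Paul is a knight" - this is TRUE because Paul is a knight.
- Olivia (knight) says "Victor is a knight" - this is TRUE because Victor is a knight.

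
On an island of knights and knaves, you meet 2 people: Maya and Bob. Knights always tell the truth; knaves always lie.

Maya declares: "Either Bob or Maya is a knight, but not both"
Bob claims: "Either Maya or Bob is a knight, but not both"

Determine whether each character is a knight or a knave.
Maya is a knave.
Bob is a knave.

Verification:
- Maya (knave) says "Either Bob or Maya is a knight, but not both" - this is FALSE (a lie) because Bob is a knave and Maya is a knave.
- Bob (knave) says "Either Maya or Bob is a knight, but not both" - this is FALSE (a lie) because Maya is a knave and Bob is a knave.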